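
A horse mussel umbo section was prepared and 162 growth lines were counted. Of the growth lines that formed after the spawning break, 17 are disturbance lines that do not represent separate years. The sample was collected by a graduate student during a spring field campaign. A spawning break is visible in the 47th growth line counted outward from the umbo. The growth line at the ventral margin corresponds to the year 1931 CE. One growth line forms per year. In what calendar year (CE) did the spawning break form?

1833 CE

The spawning break sits at growth line 47 from the umbo, so 162 − 47 = 115 growth lines formed after it.
115 − 17 false = 98 true growth lines after the spawning break.
1931 − 98 = 1833 CE.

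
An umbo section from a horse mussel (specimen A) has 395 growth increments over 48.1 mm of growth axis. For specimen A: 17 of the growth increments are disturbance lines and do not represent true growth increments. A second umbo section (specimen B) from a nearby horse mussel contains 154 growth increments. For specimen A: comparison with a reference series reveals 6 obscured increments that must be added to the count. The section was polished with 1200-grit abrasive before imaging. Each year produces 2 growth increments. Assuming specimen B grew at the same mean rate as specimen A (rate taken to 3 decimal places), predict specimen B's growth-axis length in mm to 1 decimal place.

Specimen A: adjusted count: 395 − 17 + 6 = 384 growth increments.
Specimen A: dividing by 2 growth increments per year: 384 / 2 = 192 years.
A: Mean rate = 48.1 mm / 192 years ≈ 0.251 mm/yr.
Specimen B: dividing by 2 growth increments per year: 154 / 2 = 77 years. Length of B = 0.251 × 77 = 19.3 mm.

19.3 mm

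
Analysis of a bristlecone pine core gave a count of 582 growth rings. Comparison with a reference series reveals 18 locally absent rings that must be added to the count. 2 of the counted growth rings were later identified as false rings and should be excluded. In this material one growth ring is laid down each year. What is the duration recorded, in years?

598 years

Correcting the raw count gives 582 − 2 + 18 = 598 true growth rings.
One growth ring per year makes the duration 598 years.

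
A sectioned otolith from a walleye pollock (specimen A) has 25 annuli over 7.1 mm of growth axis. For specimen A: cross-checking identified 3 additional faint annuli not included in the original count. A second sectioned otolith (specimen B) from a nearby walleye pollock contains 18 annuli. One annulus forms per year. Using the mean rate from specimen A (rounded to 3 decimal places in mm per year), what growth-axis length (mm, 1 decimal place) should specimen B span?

Specimen A: correcting the raw count gives 25 + 3 = 28 true annuli.
A: 7.1 mm over 28 years gives 7.1 / 28 ≈ 0.254 mm/year.
B's length ≈ 0.254 × 18 = 4.6 mm.

4.6 mm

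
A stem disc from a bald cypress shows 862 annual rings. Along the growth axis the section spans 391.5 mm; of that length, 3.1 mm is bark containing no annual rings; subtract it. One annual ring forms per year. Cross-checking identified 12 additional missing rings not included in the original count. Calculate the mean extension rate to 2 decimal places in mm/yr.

0.44 mm/yr

Adjusted count: 862 + 12 = 874 annual rings.
The growth record spans 391.5 − 3.1 = 388.4 mm.
Extension rate ≈ 388.4 / 874 = 0.44 mm/yr.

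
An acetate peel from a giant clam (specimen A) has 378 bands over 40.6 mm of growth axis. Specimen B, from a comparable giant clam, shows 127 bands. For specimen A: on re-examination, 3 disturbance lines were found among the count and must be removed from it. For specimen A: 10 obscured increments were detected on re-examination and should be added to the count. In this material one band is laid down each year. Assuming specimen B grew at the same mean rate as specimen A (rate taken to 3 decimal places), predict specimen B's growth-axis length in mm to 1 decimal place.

Specimen A: true band count = 378 − 3 + 10 = 385.
A: Mean rate = 40.6 mm / 385 years ≈ 0.105 mm/yr.
Length of B = 0.105 × 127 = 13.3 mm.

13.3 mm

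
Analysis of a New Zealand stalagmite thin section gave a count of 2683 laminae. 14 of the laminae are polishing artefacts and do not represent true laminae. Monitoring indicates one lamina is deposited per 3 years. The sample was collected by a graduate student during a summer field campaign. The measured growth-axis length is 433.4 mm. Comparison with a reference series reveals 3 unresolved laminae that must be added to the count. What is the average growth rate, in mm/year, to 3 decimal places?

0.054 mm/year

Adjusted count: 2683 − 14 + 3 = 2672 laminae.
2672 laminae at 3 years each span 2672 × 3 = 8016 years.
433.4 mm over 8016 years gives 433.4 / 8016 ≈ 0.054 mm/year.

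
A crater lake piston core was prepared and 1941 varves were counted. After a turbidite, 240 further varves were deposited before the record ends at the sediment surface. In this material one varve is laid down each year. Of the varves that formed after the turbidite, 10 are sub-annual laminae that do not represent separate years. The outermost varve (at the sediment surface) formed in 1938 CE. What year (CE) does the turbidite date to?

240 varves post-date the turbidite.
240 − 10 false = 230 true varves after the turbidite.
Counting back 230 years from 1938 CE places the turbidite in 1938 − 230 = 1708 CE.

1708 CE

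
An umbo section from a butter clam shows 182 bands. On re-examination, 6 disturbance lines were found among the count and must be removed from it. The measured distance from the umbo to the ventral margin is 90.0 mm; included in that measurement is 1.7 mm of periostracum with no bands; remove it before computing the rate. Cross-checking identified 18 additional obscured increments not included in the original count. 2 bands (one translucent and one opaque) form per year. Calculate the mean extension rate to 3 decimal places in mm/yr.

0.910 mm/yr

Correcting the raw count gives 182 − 6 + 18 = 194 true bands.
Dividing by 2 bands per year: 194 / 2 = 97 years.
The growth record spans 90.0 − 1.7 = 88.3 mm.
Mean rate = 88.3 mm / 97 years ≈ 0.910 mm/yr.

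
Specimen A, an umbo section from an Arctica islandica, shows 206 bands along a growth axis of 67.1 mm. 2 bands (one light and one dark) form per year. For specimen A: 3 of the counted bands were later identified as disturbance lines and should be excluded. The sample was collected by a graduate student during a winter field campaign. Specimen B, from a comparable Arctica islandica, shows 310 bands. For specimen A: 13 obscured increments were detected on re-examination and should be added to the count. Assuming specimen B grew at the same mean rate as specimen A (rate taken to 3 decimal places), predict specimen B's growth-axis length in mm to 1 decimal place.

96.3 mm

Specimen A: after corrections the count is 206 − 3 + 13 = 216 bands.
Specimen A: 216 bands at 2 per year is 216 / 2 = 108 years.
A: 67.1 mm over 108 years gives 67.1 / 108 ≈ 0.621 mm per year.
Specimen B: 310 bands at 2 per year is 310 / 2 = 155 years. Length of B = 0.621 × 155 = 96.3 mm.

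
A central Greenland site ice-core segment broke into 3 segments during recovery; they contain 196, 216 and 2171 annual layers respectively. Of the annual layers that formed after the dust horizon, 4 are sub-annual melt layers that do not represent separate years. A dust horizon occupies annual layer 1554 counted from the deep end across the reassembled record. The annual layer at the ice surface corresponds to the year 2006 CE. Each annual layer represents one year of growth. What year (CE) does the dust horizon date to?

Total annual layers = 196 + 216 + 2171 = 2583.
2583 − 1554 = 1029 annual layers lie beyond the dust horizon toward the ice surface.
Removing the 4 false annual layers leaves 1029 − 4 = 1025 true annual layers beyond the dust horizon.
The annual layer at the ice surface is 2006 CE, so the dust horizon dates to 2006 − 1025 = 981 CE.

981 CE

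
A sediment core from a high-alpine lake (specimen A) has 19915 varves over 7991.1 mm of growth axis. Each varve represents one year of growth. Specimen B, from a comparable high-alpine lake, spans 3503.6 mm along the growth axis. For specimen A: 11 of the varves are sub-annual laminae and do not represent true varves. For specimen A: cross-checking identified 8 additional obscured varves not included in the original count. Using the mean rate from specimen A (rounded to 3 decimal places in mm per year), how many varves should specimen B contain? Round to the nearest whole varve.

Specimen A: correcting the raw count gives 19915 − 11 + 8 = 19912 true varves.
A: 7991.1 mm over 19912 years gives 7991.1 / 19912 ≈ 0.401 mm per year.
B spans 3503.6 / 0.401 = 8737.16 years ≈ 8737 varves.

8737 varves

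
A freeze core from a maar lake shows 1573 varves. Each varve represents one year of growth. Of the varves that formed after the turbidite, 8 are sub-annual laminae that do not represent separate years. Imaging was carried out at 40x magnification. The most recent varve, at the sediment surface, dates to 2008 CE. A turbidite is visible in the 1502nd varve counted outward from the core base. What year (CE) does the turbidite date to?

1945 CE

1573 − 1502 = 71 varves lie beyond the turbidite toward the sediment surface.
Removing the 8 false varves leaves 71 − 8 = 63 true varves beyond the turbidite.
The varve at the sediment surface is 2008 CE, so the turbidite dates to 2008 − 63 = 1945 CE.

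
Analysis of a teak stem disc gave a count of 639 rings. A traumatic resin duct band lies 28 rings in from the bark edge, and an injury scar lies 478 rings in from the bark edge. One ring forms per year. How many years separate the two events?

450 years

The two markers are separated by 478 − 28 = 450 rings.
One ring per year makes the interval 450 years.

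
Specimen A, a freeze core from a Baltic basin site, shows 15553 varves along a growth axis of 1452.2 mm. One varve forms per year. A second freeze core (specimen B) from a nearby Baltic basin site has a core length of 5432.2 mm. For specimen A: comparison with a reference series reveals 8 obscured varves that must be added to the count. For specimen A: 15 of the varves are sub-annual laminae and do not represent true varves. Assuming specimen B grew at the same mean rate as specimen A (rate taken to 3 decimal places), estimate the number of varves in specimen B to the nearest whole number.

58411 varves

Specimen A: true varve count = 15553 − 15 + 8 = 15546.
A: 1452.2 mm over 15546 years gives 1452.2 / 15546 ≈ 0.093 mm per year.
Specimen B: 5432.2 mm / 0.093 mm per year = 58410.75 years ≈ 58411 varves.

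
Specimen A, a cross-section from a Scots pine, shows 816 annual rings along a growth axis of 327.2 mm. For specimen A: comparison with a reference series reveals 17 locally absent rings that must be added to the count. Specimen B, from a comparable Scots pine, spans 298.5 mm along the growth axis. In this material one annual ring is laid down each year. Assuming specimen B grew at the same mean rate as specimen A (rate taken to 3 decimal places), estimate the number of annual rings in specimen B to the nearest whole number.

760 annual rings

Specimen A: after corrections the count is 816 + 17 = 833 annual rings.
A: Mean rate = 327.2 mm / 833 years ≈ 0.393 mm/year.
Specimen B: 298.5 mm / 0.393 mm per year = 759.54 years ≈ 760 annual rings.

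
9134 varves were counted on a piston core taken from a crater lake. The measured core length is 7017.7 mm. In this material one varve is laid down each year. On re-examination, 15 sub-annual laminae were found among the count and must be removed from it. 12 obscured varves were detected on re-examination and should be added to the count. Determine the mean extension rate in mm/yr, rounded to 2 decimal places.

0.77 mm/yr

Correcting the raw count gives 9134 − 15 + 12 = 9131 true varves.
Mean rate = 7017.7 mm / 9131 years ≈ 0.77 mm/yr.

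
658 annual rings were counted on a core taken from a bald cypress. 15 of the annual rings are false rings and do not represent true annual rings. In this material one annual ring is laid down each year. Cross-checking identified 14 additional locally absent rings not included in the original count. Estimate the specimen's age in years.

True annual ring count = 658 − 15 + 14 = 657.
One annual ring per year makes the duration 657 years.

657 years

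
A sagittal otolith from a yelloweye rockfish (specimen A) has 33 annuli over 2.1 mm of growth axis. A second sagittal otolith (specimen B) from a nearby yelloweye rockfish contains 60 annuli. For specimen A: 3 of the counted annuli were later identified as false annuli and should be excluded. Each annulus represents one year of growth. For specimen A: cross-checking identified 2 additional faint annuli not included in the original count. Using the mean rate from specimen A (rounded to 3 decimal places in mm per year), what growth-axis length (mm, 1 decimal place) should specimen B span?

4.0 mm

Specimen A: true annulus count = 33 − 3 + 2 = 32.
A: 2.1 mm over 32 years gives 2.1 / 32 ≈ 0.066 mm per year.
For B, 0.066 mm/year × 60 years = 4.0 mm.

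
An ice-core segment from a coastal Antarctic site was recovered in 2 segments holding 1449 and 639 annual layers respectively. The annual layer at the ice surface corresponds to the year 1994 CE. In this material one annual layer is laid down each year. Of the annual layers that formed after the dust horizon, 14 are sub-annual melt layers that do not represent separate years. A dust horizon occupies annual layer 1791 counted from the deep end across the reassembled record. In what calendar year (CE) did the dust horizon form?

Total annual layers = 1449 + 639 = 2088.
The dust horizon sits at annual layer 1791 from the deep end, so 2088 − 1791 = 297 annual layers formed after it.
297 − 14 false = 283 true annual layers after the dust horizon.
The annual layer at the ice surface is 1994 CE, so the dust horizon dates to 1994 − 283 = 1711 CE.

1711 CE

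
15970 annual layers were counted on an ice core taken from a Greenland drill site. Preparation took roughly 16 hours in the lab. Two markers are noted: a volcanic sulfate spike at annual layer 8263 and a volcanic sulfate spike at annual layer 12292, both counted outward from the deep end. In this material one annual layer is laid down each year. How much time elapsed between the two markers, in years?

4029 years

The two markers are separated by 12292 − 8263 = 4029 annual layers.
One annual layer per year makes the interval 4029 years.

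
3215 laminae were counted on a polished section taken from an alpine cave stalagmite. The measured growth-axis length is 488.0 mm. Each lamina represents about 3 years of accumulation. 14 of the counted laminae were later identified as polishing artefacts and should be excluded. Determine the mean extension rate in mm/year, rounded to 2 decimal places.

0.05 mm/year

True lamina count = 3215 − 14 = 3201.
Multiplying by 3 years per lamina: 3201 × 3 = 9603 years.
488.0 mm over 9603 years gives 488.0 / 9603 ≈ 0.05 mm/year.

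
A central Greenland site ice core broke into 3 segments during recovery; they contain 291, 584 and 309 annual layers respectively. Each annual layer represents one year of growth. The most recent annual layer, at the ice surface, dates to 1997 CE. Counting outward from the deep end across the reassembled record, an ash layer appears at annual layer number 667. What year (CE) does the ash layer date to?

Total annual layers = 291 + 584 + 309 = 1184.
Between annual layer 667 and the ice surface there are 1184 − 667 = 517 annual layers.
The annual layer at the ice surface is 1997 CE, so the ash layer dates to 1997 − 517 = 1480 CE.

1480 CE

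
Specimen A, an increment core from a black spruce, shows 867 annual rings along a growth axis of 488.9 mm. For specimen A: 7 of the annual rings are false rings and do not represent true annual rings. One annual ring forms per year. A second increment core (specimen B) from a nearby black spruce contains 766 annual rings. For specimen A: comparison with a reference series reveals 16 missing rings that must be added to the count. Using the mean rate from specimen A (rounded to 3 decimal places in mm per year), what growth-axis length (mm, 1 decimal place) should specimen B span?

Specimen A: true annual ring count = 867 − 7 + 16 = 876.
A: Mean rate = 488.9 mm / 876 years ≈ 0.558 mm/year.
B's length ≈ 0.558 × 766 = 427.4 mm.

427.4 mm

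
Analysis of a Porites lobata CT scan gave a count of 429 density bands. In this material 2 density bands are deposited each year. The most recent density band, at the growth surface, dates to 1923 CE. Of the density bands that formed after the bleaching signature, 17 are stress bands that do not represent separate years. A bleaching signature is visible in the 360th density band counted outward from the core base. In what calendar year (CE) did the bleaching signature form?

1897 CE

The bleaching signature sits at density band 360 from the core base, so 429 − 360 = 69 density bands formed after it.
69 − 17 false = 52 true density bands after the bleaching signature.
With 2 density bands per year, 52 / 2 = 26 years.
The density band at the growth surface is 1923 CE, so the bleaching signature dates to 1923 − 26 = 1897 CE.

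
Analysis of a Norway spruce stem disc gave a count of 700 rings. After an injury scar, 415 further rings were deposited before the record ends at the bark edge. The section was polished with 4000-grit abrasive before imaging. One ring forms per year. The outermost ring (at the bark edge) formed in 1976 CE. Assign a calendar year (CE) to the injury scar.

1561 CE

There are 415 rings younger than the injury scar.
The ring at the bark edge is 1976 CE, so the injury scar dates to 1976 − 415 = 1561 CE.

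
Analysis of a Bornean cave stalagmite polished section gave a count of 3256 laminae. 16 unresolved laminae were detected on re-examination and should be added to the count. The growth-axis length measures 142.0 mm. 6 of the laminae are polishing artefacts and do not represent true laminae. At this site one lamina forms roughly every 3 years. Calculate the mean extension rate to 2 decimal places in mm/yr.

After corrections the count is 3256 − 6 + 16 = 3266 laminae.
At 3 years per lamina, 3266 × 3 = 9798 years.
Extension rate ≈ 142.0 / 9798 = 0.01 mm/yr.

0.01 mm/yr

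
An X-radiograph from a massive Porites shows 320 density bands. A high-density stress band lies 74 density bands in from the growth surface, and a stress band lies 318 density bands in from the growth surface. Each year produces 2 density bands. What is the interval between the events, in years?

318 − 74 = 244 density bands lie between the two events.
Dividing by 2 density bands per year: 244 / 2 = 122 years.

122 years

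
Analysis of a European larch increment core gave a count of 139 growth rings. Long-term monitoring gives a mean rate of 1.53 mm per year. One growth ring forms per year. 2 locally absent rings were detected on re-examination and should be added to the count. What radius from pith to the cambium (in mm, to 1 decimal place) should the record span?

215.7 mm

After corrections the count is 139 + 2 = 141 growth rings.
Predicted length = 1.53 mm/year × 141 years = 215.7 mm.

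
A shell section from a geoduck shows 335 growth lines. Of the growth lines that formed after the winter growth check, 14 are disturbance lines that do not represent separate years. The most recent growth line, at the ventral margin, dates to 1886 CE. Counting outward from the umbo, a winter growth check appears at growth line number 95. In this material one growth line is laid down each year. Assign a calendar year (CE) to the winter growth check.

1660 CE

335 − 95 = 240 growth lines lie beyond the winter growth check toward the ventral margin.
Removing the 14 false growth lines leaves 240 − 14 = 226 true growth lines beyond the winter growth check.
1886 − 226 = 1660 CE.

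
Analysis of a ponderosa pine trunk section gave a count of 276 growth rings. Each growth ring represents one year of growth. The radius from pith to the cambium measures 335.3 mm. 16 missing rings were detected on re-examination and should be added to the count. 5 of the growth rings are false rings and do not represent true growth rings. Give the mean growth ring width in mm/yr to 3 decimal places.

1.168 mm/yr

Adjusted count: 276 − 5 + 16 = 287 growth rings.
Mean rate = 335.3 mm / 287 years ≈ 1.168 mm/yr.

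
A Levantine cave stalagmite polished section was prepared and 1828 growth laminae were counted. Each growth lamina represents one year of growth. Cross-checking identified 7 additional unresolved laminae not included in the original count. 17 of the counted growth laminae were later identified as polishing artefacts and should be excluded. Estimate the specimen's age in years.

1818 yr

True growth lamina count = 1828 − 17 + 7 = 1818.
With a one-to-one growth lamina periodicity this is 1818 years.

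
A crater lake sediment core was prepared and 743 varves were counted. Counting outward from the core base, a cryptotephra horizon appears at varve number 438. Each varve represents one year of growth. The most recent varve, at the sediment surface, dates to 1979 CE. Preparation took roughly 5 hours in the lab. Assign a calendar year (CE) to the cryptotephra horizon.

1674 CE

743 − 438 = 305 varves lie beyond the cryptotephra horizon toward the sediment surface.
Counting back 305 years from 1979 CE places the cryptotephra horizon in 1979 − 305 = 1674 CE.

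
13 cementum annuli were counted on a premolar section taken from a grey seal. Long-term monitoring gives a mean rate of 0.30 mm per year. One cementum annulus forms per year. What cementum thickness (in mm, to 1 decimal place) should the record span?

The record spans 13 years at 0.30 mm per year.
Predicted length = 0.30 mm/year × 13 years = 3.9 mm.

3.9 mm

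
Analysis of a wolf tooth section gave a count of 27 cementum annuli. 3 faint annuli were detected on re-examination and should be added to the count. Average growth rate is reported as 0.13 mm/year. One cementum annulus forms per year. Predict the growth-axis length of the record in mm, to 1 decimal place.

3.9 mm

Correcting the raw count gives 27 + 3 = 30 true cementum annuli.
Predicted length = 0.13 mm/year × 30 years = 3.9 mm.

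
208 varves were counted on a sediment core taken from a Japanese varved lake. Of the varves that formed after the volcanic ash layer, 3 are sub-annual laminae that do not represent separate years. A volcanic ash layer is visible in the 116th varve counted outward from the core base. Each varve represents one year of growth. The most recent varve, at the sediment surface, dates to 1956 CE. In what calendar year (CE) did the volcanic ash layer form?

Between varve 116 and the sediment surface there are 208 − 116 = 92 varves.
92 − 3 false = 89 true varves after the volcanic ash layer.
The varve at the sediment surface is 1956 CE, so the volcanic ash layer dates to 1956 − 89 = 1867 CE.

1867 CE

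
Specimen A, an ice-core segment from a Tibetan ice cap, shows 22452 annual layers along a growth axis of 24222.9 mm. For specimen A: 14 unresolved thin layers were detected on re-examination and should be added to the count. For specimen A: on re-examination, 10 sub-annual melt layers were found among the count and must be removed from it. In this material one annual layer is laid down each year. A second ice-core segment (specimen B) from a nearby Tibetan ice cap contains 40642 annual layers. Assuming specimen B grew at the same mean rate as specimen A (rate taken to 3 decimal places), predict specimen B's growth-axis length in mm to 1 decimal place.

Specimen A: adjusted count: 22452 − 10 + 14 = 22456 annual layers.
A: Extension rate ≈ 24222.9 / 22456 = 1.079 mm/yr.
Length of B = 1.079 × 40642 = 43852.7 mm.

43852.7 mm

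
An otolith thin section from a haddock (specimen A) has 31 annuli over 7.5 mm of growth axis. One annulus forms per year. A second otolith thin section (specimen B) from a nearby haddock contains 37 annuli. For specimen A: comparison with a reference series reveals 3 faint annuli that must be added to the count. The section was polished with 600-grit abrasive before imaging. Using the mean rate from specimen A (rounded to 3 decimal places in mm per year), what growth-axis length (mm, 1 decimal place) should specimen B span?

8.2 mm

Specimen A: after corrections the count is 31 + 3 = 34 annuli.
A: Extension rate ≈ 7.5 / 34 = 0.221 mm per year.
For B, 0.221 mm/year × 37 years = 8.2 mm.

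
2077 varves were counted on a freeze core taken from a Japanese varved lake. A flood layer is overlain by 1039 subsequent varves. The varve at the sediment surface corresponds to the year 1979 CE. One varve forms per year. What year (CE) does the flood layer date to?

There are 1039 varves younger than the flood layer.
1979 − 1039 = 940 CE.

940 CE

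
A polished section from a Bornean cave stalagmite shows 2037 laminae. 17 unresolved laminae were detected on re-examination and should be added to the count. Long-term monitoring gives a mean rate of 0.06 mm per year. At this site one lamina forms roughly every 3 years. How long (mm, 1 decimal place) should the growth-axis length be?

True lamina count = 2037 + 17 = 2054.
2054 laminae at 3 years each span 2054 × 3 = 6162 years.
Length ≈ 0.06 × 6162 = 369.7 mm.

369.7 mm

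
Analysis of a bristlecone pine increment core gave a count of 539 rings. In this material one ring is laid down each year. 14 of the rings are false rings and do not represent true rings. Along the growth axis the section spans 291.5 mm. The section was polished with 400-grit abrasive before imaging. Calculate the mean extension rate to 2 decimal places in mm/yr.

0.56 mm/yr

Correcting the raw count gives 539 − 14 = 525 true rings.
291.5 mm over 525 years gives 291.5 / 525 ≈ 0.56 mm/yr.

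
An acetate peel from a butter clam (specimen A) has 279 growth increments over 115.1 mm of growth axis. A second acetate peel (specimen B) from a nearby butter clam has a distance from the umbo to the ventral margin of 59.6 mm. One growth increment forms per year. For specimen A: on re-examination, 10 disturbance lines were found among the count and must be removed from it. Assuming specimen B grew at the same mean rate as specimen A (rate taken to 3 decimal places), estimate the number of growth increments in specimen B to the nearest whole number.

139 growth increments

Specimen A: true growth increment count = 279 − 10 = 269.
A: Mean rate = 115.1 mm / 269 years ≈ 0.428 mm per year.
B spans 59.6 / 0.428 = 139.25 years ≈ 139 growth increments.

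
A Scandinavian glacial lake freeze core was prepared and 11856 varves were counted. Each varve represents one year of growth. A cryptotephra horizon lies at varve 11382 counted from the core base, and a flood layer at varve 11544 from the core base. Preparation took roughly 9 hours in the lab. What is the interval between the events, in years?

The two markers are separated by 11544 − 11382 = 162 varves.
One varve per year makes the interval 162 years.

162 years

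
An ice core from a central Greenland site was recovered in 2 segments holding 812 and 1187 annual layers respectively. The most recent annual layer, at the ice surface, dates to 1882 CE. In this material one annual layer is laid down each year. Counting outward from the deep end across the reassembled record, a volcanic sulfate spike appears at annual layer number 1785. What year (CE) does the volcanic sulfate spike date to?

Total annual layers = 812 + 1187 = 1999.
1999 − 1785 = 214 annual layers lie beyond the volcanic sulfate spike toward the ice surface.
Counting back 214 years from 1882 CE places the volcanic sulfate spike in 1882 − 214 = 1668 CE.

1668 CE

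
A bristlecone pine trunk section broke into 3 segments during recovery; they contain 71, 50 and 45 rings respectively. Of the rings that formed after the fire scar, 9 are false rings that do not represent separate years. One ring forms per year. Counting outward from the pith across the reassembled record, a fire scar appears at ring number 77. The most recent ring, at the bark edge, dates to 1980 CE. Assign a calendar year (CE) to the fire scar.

Total rings = 71 + 50 + 45 = 166.
166 − 77 = 89 rings lie beyond the fire scar toward the bark edge.
89 − 9 false = 80 true rings after the fire scar.
The ring at the bark edge is 1980 CE, so the fire scar dates to 1980 − 80 = 1900 CE.

1900 CE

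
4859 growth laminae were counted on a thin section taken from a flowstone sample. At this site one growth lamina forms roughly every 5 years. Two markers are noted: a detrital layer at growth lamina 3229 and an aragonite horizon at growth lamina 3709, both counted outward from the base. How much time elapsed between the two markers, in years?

Separation: 3709 − 3229 = 480 growth laminae.
At 5 years per growth lamina, 480 × 5 = 2400 years.

2400 years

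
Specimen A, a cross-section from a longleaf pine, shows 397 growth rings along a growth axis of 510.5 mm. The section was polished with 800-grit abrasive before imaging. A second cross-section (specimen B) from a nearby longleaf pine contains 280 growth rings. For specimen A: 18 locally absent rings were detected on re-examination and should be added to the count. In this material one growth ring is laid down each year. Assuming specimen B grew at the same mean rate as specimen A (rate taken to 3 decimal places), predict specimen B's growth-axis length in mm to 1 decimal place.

Specimen A: true growth ring count = 397 + 18 = 415.
A: Extension rate ≈ 510.5 / 415 = 1.230 mm per year.
Length of B = 1.230 × 280 = 344.4 mm.

344.4 mm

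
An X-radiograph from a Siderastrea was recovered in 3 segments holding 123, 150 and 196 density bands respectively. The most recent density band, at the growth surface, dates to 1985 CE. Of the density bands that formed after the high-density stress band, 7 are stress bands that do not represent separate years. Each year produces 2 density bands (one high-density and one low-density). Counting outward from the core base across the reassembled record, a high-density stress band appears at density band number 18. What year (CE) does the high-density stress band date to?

1763 CE

Total density bands = 123 + 150 + 196 = 469.
The high-density stress band sits at density band 18 from the core base, so 469 − 18 = 451 density bands formed after it.
451 − 7 false = 444 true density bands after the high-density stress band.
Dividing by 2 density bands per year: 444 / 2 = 222 years.
1985 − 222 = 1763 CE.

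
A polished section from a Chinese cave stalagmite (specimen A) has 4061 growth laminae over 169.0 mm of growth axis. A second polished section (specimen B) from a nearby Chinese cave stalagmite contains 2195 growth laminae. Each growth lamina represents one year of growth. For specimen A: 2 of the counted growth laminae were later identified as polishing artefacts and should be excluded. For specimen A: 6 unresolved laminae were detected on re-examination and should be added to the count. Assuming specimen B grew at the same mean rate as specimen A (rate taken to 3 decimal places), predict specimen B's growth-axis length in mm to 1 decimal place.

Specimen A: correcting the raw count gives 4061 − 2 + 6 = 4065 true growth laminae.
A: Mean rate = 169.0 mm / 4065 years ≈ 0.042 mm/year.
B's length ≈ 0.042 × 2195 = 92.2 mm.

92.2 mm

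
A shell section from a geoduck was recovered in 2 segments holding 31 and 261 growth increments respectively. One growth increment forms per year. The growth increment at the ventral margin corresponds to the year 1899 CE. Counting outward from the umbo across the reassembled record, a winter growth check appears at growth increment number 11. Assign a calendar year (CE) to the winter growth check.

Total growth increments = 31 + 261 = 292.
Between growth increment 11 and the ventral margin there are 292 − 11 = 281 growth increments.
The growth increment at the ventral margin is 1899 CE, so the winter growth check dates to 1899 − 281 = 1618 CE.

1618 CE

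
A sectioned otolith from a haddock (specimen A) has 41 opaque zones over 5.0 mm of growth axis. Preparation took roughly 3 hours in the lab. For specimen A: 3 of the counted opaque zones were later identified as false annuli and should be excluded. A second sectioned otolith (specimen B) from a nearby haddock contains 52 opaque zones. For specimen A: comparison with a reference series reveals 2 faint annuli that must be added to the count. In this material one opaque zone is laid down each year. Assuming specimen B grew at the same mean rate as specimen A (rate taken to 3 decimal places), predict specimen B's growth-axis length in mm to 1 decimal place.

Specimen A: adjusted count: 41 − 3 + 2 = 40 opaque zones.
A: Mean rate = 5.0 mm / 40 years ≈ 0.125 mm/yr.
B's length ≈ 0.125 × 52 = 6.5 mm.

6.5 mm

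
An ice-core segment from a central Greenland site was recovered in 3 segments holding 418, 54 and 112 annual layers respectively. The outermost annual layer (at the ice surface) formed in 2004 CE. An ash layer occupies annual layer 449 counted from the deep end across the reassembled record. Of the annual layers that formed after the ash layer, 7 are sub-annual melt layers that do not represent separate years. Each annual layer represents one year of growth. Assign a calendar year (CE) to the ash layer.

1876 CE

Total annual layers = 418 + 54 + 112 = 584.
584 − 449 = 135 annual layers lie beyond the ash layer toward the ice surface.
135 − 7 false = 128 true annual layers after the ash layer.
2004 − 128 = 1876 CE.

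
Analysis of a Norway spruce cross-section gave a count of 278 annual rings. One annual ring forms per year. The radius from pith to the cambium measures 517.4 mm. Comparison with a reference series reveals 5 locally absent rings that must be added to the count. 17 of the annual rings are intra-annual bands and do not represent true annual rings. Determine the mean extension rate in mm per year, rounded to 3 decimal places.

1.945 mm per year

After corrections the count is 278 − 17 + 5 = 266 annual rings.
517.4 mm over 266 years gives 517.4 / 266 ≈ 1.945 mm per year.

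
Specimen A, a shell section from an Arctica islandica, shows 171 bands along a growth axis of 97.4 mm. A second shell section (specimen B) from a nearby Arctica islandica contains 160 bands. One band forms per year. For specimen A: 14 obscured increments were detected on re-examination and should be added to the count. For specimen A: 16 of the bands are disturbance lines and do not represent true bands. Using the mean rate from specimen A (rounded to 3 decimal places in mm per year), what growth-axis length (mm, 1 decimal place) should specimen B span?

92.2 mm

Specimen A: after corrections the count is 171 − 16 + 14 = 169 bands.
A: Extension rate ≈ 97.4 / 169 = 0.576 mm/year.
For B, 0.576 mm/year × 160 years = 92.2 mm.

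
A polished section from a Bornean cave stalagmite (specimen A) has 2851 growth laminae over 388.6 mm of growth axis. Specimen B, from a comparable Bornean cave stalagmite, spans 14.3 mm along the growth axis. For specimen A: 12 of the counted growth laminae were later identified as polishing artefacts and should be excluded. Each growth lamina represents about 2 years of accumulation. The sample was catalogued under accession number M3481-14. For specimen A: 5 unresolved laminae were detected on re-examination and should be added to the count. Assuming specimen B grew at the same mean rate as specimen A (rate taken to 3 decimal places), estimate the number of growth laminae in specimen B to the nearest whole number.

Specimen A: correcting the raw count gives 2851 − 12 + 5 = 2844 true growth laminae.
Specimen A: at 2 years per growth lamina, 2844 × 2 = 5688 years.
A: Extension rate ≈ 388.6 / 5688 = 0.068 mm/yr.
Specimen B: 14.3 mm / 0.068 mm per year = 210.29 years; at 2 years per growth lamina that is 210.29 / 2 ≈ 105 growth laminae.

105 growth laminae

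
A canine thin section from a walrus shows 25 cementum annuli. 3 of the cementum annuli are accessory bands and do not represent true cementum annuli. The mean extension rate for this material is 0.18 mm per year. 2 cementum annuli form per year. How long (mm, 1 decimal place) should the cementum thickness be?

2.0 mm

True cementum annulus count = 25 − 3 = 22.
Dividing by 2 cementum annuli per year: 22 / 2 = 11 years.
Predicted length = 0.18 mm/year × 11 years = 2.0 mm.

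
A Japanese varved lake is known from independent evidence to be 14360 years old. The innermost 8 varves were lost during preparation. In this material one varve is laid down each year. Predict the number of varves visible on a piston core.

14352 varves

At one varve per year, 14360 years correspond to 14360 varves.
14360 − 8 missed = 14352 varves expected in the prepared section.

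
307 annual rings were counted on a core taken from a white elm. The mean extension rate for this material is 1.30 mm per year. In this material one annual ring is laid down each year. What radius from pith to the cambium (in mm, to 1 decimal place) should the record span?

307 years of growth are recorded.
Predicted length = 1.30 mm/year × 307 years = 399.1 mm.

399.1 mm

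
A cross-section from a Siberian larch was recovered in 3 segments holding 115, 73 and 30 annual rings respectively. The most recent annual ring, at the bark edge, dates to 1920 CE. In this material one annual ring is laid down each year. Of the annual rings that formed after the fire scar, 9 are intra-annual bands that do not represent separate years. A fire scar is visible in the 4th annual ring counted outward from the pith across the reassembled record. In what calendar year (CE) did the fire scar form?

Total annual rings = 115 + 73 + 30 = 218.
218 − 4 = 214 annual rings lie beyond the fire scar toward the bark edge.
Removing the 9 false annual rings leaves 214 − 9 = 205 true annual rings beyond the fire scar.
Counting back 205 years from 1920 CE places the fire scar in 1920 − 205 = 1715 CE.

1715 CE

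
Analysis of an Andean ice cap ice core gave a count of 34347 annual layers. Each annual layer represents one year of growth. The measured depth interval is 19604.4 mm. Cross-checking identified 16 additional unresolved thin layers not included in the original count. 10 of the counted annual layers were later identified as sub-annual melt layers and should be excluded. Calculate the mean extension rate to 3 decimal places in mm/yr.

True annual layer count = 34347 − 10 + 16 = 34353.
Extension rate ≈ 19604.4 / 34353 = 0.571 mm/yr.

0.571 mm/yr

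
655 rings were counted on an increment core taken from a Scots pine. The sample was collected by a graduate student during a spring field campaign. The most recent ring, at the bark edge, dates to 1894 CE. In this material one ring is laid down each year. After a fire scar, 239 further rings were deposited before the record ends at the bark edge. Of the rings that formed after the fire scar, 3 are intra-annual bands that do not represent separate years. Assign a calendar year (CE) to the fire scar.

1658 CE

239 rings post-date the fire scar.
Removing the 3 false rings leaves 239 − 3 = 236 true rings beyond the fire scar.
1894 − 236 = 1658 CE.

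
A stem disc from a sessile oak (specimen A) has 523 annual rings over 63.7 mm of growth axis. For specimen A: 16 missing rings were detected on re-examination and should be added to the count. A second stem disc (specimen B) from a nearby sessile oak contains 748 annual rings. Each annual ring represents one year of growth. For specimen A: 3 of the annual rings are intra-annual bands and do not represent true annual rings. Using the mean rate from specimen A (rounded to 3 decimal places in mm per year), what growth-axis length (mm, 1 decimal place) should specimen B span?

89.0 mm

Specimen A: correcting the raw count gives 523 − 3 + 16 = 536 true annual rings.
A: Extension rate ≈ 63.7 / 536 = 0.119 mm/year.
Length of B = 0.119 × 748 = 89.0 mm.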